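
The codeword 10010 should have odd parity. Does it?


Number of 1s: 2

No, parity error (2 ones)


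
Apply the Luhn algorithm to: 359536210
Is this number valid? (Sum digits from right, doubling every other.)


Luhn sum = 24
24 mod 10 = 4

Invalid (Luhn sum mod 10 = 4)


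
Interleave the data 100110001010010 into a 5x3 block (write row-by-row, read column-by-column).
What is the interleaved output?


Matrix:
  100
  110
  001
  010
  010
Read columns: 110000101100100

110000101100100


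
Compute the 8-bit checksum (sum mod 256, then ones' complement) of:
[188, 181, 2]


Sum = 371 mod 256 = 115
Complement = 140

140


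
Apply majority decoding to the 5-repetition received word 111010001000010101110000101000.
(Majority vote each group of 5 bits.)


Groups: 11101, 00010, 00010, 10111, 00001, 01000
Majority votes: 100100

100100


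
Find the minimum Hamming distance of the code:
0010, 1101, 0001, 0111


Comparing all pairs, minimum distance: 2
Can detect 1 errors, correct 0 errors

2


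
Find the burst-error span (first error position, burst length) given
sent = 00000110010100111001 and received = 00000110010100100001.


XOR: 00000000000000011000

Burst at position 15, length 2


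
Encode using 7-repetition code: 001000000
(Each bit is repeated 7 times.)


Each bit -> 7 copies

000000000000001111111000000000000000000000000000000000000000000


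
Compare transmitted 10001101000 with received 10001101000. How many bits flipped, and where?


XOR: 00000000000

0 errors (received matches sent)


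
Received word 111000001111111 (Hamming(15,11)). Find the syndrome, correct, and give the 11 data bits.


Syndrome = 8: error at position 8

Data: 10001111111 (corrected bit 8)


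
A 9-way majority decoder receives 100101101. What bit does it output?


Ones: 5 out of 9
Threshold: 5

1 (5/9 voted 1)


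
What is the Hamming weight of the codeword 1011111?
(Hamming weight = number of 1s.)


Counting 1s in 1011111

6


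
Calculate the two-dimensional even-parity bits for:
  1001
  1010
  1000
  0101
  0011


Row parities: 00100
Column parities: 1101

Row P: 00100, Col P: 1101, Corner: 1


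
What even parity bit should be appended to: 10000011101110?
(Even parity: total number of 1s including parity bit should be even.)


Number of 1s in data: 7
Parity bit: 1

1


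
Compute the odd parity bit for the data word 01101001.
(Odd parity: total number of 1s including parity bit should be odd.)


Number of 1s in data: 4
Parity bit: 1

1


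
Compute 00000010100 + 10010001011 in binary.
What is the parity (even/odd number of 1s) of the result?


00000010100 = 20
10010001011 = 1163
Sum = 1183 = 10010011111
1s count = 7

odd parity (7 ones in 10010011111)


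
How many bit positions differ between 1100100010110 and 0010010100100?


XOR: 1110110110010
Count of 1s: 8

8


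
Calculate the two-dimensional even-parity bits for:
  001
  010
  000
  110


Row parities: 1100
Column parities: 101

Row P: 1100, Col P: 101, Corner: 0


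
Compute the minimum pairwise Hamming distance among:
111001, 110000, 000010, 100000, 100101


Comparing all pairs, minimum distance: 1
Can detect 0 errors, correct 0 errors

1


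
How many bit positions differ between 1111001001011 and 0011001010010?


XOR: 1100000011001
Count of 1s: 5

5


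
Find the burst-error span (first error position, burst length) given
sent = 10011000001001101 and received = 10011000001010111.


XOR: 00000000000011010

Burst at position 12, length 4


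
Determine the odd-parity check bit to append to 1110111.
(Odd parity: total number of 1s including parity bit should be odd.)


Number of 1s in data: 6
Parity bit: 1

1


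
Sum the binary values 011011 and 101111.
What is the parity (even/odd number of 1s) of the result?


011011 = 27
101111 = 47
Sum = 74 = 1001010
1s count = 3

odd parity (3 ones in 1001010)


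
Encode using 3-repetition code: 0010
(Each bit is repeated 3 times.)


Each bit -> 3 copies

000000111000


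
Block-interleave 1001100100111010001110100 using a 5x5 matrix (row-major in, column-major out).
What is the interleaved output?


Matrix:
  10011
  00100
  11101
  00011
  10100
Read columns: 1010100100011011001010110

1010100100011011001010110


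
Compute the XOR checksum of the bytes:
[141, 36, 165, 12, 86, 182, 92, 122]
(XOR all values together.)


XOR chain: 141 ^ 36 ^ 165 ^ 12 ^ 86 ^ 182 ^ 92 ^ 122 = 198

198


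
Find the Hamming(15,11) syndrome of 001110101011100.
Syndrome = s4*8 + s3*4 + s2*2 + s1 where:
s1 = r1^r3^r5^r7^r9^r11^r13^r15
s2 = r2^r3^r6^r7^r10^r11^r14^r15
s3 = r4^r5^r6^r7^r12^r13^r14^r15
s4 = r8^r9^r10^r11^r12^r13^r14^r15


s1=0, s2=1, s3=1, s4=0

Syndrome = 6 (error at position 6)


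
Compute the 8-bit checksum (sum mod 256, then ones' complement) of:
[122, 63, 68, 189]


Sum = 442 mod 256 = 186
Complement = 69

69


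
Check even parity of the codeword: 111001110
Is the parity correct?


Number of 1s: 6

Yes, parity is correct (6 ones)


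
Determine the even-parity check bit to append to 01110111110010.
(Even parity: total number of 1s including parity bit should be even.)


Number of 1s in data: 9
Parity bit: 1

1


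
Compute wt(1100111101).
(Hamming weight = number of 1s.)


Counting 1s in 1100111101

7


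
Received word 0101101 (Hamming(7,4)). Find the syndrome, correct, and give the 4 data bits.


Syndrome = 4: error at position 4

Data: 0101 (corrected bit 4)


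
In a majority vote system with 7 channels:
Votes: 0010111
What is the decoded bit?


Ones: 4 out of 7
Threshold: 4

1 (4/7 voted 1)


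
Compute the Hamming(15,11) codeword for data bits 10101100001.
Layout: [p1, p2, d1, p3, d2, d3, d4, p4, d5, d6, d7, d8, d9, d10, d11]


Parity bits: p1=1, p2=0, p3=0, p4=1

101001011100001


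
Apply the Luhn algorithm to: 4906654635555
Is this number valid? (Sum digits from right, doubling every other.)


Luhn sum = 45
45 mod 10 = 5

Invalid (Luhn sum mod 10 = 5)


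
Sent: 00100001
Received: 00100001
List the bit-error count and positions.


XOR: 00000000

0 errors (received matches sent)


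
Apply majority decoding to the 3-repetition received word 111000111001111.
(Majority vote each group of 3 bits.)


Groups: 111, 000, 111, 001, 111
Majority votes: 10101

10101


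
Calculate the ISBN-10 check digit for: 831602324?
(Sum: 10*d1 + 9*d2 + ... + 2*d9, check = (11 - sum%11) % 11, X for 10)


Weighted sum: 193
193 mod 11 = 6

Check digit: 5


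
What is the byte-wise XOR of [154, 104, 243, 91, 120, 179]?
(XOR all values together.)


XOR chain: 154 ^ 104 ^ 243 ^ 91 ^ 120 ^ 179 = 145

145


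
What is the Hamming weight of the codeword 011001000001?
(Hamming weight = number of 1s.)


Counting 1s in 011001000001

4


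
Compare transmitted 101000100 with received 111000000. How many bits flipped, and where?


XOR: 010000100

2 error(s) at position(s): 1, 6


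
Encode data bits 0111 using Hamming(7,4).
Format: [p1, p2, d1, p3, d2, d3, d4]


Parity bits: p1=0, p2=0, p3=1

0001111


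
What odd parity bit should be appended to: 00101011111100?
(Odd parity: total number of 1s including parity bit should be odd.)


Number of 1s in data: 8
Parity bit: 1

1


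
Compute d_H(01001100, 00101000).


XOR: 01100100
Count of 1s: 3

3


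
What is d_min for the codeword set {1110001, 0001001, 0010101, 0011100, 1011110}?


Comparing all pairs, minimum distance: 2
Can detect 1 errors, correct 0 errors

2


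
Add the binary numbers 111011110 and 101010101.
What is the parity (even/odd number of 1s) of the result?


111011110 = 478
101010101 = 341
Sum = 819 = 1100110011
1s count = 6

even parity (6 ones in 1100110011)


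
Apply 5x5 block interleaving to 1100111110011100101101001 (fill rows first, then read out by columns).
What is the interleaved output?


Matrix:
  11001
  11110
  01110
  01011
  01001
Read columns: 1100011111011000111010011

1100011111011000111010011


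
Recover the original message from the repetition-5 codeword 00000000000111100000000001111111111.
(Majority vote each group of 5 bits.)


Groups: 00000, 00000, 01111, 00000, 00000, 11111, 11111
Majority votes: 0010011

0010011


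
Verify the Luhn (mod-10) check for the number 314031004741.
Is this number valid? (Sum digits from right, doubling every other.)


Luhn sum = 46
46 mod 10 = 6

Invalid (Luhn sum mod 10 = 6)


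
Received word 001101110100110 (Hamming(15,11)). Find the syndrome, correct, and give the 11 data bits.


Syndrome = 7: error at position 7

Data: 10100100110 (corrected bit 7)


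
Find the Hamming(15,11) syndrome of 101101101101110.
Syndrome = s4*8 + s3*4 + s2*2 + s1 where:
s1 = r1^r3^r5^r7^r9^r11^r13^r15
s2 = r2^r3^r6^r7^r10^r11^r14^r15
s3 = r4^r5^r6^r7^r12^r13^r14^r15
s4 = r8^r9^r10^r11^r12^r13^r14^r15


s1=1, s2=1, s3=0, s4=1

Syndrome = 11 (error at position 11)


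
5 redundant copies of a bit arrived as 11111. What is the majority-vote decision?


Ones: 5 out of 5
Threshold: 3

1 (5/5 voted 1)


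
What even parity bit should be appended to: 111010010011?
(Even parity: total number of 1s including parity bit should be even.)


Number of 1s in data: 7
Parity bit: 1

1


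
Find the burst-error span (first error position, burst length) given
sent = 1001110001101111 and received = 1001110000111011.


XOR: 0000000001010100

Burst at position 9, length 5


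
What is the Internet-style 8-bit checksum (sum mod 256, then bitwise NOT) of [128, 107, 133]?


Sum = 368 mod 256 = 112
Complement = 143

143


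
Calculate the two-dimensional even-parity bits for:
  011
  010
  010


Row parities: 011
Column parities: 011

Row P: 011, Col P: 011, Corner: 0


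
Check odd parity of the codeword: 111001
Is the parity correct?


Number of 1s: 4

No, parity error (4 ones)


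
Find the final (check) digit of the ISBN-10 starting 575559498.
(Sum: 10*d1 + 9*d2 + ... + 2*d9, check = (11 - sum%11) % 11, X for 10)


Weighted sum: 322
322 mod 11 = 3

Check digit: 8


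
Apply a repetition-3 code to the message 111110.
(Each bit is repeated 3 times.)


Each bit -> 3 copies

111111111111111000


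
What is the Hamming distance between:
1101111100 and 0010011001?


XOR: 1111100101
Count of 1s: 7

7


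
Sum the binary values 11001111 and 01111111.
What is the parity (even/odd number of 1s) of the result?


11001111 = 207
01111111 = 127
Sum = 334 = 101001110
1s count = 5

odd parity (5 ones in 101001110)


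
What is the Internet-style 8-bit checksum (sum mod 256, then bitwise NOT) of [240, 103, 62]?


Sum = 405 mod 256 = 149
Complement = 106

106


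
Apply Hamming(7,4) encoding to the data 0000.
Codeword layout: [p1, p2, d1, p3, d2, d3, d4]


Parity bits: p1=0, p2=0, p3=0

0000000


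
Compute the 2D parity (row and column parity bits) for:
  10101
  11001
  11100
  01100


Row parities: 1110
Column parities: 11100

Row P: 1110, Col P: 11100, Corner: 1


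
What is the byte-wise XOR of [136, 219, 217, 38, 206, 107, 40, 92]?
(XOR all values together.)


XOR chain: 136 ^ 219 ^ 217 ^ 38 ^ 206 ^ 107 ^ 40 ^ 92 = 125

125


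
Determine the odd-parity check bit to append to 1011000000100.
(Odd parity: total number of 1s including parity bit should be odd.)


Number of 1s in data: 4
Parity bit: 1

1


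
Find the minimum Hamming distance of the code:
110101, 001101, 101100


Comparing all pairs, minimum distance: 2
Can detect 1 errors, correct 0 errors

2


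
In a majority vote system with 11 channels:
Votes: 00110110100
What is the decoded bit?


Ones: 5 out of 11
Threshold: 6

0 (5/11 voted 1)


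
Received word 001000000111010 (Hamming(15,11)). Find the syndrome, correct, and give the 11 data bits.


Syndrome = 0: no error detected

Data: 10000111010 (no errors)


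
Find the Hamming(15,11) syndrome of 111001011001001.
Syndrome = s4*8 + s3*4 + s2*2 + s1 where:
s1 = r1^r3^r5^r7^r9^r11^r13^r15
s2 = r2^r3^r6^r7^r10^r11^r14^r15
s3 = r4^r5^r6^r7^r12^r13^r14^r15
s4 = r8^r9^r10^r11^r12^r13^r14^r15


s1=0, s2=0, s3=1, s4=0

Syndrome = 4 (error at position 4)


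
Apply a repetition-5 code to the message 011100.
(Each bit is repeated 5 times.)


Each bit -> 5 copies

000001111111111111110000000000


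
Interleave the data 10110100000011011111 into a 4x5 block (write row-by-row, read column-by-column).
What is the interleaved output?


Matrix:
  10110
  10000
  00110
  11111
Read columns: 11010001101110110001

11010001101110110001


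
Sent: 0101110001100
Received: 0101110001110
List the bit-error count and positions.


XOR: 0000000000010

1 error(s) at position(s): 11


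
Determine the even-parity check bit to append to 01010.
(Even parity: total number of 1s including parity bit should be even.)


Number of 1s in data: 2
Parity bit: 0

0


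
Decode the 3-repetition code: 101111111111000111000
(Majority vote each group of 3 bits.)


Groups: 101, 111, 111, 111, 000, 111, 000
Majority votes: 1111010

1111010


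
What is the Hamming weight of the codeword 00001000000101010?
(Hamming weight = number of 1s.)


Counting 1s in 00001000000101010

4


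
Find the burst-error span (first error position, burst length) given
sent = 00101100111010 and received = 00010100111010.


XOR: 00111000000000

Burst at position 2, length 3


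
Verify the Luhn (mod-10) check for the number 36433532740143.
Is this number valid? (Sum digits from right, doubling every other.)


Luhn sum = 63
63 mod 10 = 3

Invalid (Luhn sum mod 10 = 3)


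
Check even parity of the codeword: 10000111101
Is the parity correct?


Number of 1s: 6

Yes, parity is correct (6 ones)


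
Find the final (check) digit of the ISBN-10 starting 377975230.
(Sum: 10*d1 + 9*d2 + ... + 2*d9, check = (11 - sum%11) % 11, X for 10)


Weighted sum: 296
296 mod 11 = 10

Check digit: 1


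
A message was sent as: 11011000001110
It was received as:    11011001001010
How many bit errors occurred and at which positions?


XOR: 00000001000100

2 error(s) at position(s): 7, 11


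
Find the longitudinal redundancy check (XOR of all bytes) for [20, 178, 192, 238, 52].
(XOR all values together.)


XOR chain: 20 ^ 178 ^ 192 ^ 238 ^ 52 = 188

188


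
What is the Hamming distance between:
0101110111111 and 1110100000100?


XOR: 1011010111011
Count of 1s: 9

9


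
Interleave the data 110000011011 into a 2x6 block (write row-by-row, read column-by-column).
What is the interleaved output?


Matrix:
  110000
  011011
Read columns: 101101000101

101101000101


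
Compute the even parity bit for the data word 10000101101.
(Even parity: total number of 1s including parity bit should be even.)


Number of 1s in data: 5
Parity bit: 1

1


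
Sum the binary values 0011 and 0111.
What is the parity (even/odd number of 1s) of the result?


0011 = 3
0111 = 7
Sum = 10 = 1010
1s count = 2

even parity (2 ones in 1010)


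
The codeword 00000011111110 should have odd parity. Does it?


Number of 1s: 7

Yes, parity is correct (7 ones)


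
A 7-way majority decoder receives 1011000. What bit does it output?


Ones: 3 out of 7
Threshold: 4

0 (3/7 voted 1)


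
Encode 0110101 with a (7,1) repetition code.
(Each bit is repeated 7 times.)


Each bit -> 7 copies

0000000111111111111110000000111111100000001111111


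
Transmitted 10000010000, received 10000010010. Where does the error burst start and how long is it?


XOR: 00000000010

Burst at position 9, length 1


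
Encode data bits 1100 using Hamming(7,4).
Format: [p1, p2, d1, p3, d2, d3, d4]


Parity bits: p1=0, p2=1, p3=1

0111100


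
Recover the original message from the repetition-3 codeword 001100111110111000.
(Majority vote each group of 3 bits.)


Groups: 001, 100, 111, 110, 111, 000
Majority votes: 001110

001110


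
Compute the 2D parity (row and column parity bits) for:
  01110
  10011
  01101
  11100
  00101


Row parities: 11110
Column parities: 01001

Row P: 11110, Col P: 01001, Corner: 0


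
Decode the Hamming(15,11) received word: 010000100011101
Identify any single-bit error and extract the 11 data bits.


Syndrome = 0: no error detected

Data: 00010011101 (no errors)


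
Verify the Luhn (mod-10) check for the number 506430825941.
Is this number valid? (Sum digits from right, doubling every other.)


Luhn sum = 42
42 mod 10 = 2

Invalid (Luhn sum mod 10 = 2)


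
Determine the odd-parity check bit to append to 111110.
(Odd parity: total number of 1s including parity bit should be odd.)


Number of 1s in data: 5
Parity bit: 0

0


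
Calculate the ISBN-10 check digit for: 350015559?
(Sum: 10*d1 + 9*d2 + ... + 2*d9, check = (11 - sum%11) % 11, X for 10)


Weighted sum: 159
159 mod 11 = 5

Check digit: 6


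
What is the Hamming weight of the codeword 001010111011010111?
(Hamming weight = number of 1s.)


Counting 1s in 001010111011010111

11


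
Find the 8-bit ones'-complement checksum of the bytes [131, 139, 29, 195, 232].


Sum = 726 mod 256 = 214
Complement = 41

41


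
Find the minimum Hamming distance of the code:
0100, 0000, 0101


Comparing all pairs, minimum distance: 1
Can detect 0 errors, correct 0 errors

1


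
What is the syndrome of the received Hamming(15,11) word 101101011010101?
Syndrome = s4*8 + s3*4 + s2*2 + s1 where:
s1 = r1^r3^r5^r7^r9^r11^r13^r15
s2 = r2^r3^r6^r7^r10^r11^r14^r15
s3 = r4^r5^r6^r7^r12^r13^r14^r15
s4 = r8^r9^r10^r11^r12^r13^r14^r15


s1=0, s2=0, s3=0, s4=1

Syndrome = 8 (error at position 8)


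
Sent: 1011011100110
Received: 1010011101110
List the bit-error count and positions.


XOR: 0001000001000

2 error(s) at position(s): 3, 9


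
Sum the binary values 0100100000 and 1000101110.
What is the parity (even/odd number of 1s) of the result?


0100100000 = 288
1000101110 = 558
Sum = 846 = 1101001110
1s count = 6

even parity (6 ones in 1101001110)


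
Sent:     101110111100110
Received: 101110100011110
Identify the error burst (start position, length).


XOR: 000000011111000

Burst at position 7, length 5


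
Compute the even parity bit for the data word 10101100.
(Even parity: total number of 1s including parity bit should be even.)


Number of 1s in data: 4
Parity bit: 0

0


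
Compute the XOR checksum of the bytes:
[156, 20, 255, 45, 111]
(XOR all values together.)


XOR chain: 156 ^ 20 ^ 255 ^ 45 ^ 111 = 53

53


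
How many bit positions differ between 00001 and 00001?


XOR: 00000
Count of 1s: 0

0


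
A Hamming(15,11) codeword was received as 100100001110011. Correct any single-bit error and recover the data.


Syndrome = 12: error at position 12

Data: 00001111011 (corrected bit 12)


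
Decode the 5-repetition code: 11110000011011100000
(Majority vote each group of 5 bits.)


Groups: 11110, 00001, 10111, 00000
Majority votes: 1010

1010


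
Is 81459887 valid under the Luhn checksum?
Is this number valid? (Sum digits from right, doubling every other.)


Luhn sum = 52
52 mod 10 = 2

Invalid (Luhn sum mod 10 = 2)


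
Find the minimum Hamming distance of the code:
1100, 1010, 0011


Comparing all pairs, minimum distance: 2
Can detect 1 errors, correct 0 errors

2


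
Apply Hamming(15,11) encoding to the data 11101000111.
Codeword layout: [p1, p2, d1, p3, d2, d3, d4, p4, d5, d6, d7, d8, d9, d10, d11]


Parity bits: p1=1, p2=0, p3=1, p4=0

101111001000111


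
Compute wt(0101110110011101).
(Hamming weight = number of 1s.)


Counting 1s in 0101110110011101

10


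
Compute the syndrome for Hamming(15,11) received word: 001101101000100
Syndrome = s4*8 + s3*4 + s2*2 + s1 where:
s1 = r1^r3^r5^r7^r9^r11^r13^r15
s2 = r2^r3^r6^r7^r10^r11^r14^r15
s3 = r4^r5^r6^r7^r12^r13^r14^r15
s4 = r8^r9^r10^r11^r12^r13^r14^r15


s1=0, s2=1, s3=0, s4=0

Syndrome = 2 (error at position 2)


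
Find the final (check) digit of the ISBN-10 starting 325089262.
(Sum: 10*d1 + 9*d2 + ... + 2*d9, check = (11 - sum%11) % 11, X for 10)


Weighted sum: 211
211 mod 11 = 2

Check digit: 9


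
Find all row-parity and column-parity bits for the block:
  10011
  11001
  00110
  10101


Row parities: 1101
Column parities: 11001

Row P: 1101, Col P: 11001, Corner: 1


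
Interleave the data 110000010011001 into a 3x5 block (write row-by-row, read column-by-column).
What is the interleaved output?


Matrix:
  11000
  00100
  11001
Read columns: 101101010000001

101101010000001


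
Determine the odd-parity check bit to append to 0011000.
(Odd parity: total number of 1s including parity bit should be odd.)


Number of 1s in data: 2
Parity bit: 1

1


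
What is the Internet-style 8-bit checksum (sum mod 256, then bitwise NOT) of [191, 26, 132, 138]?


Sum = 487 mod 256 = 231
Complement = 24

24


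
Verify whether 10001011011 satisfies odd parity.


Number of 1s: 6

No, parity error (6 ones)


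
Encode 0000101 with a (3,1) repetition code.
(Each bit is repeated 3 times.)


Each bit -> 3 copies

000000000000111000111


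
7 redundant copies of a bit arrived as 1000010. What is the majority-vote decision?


Ones: 2 out of 7
Threshold: 4

0 (2/7 voted 1)


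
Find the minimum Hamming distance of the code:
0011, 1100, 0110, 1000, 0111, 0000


Comparing all pairs, minimum distance: 1
Can detect 0 errors, correct 0 errors

1


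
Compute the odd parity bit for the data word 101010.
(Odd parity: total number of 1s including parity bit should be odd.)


Number of 1s in data: 3
Parity bit: 0

0


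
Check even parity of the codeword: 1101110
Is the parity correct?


Number of 1s: 5

No, parity error (5 ones)


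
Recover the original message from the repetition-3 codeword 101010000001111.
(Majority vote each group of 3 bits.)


Groups: 101, 010, 000, 001, 111
Majority votes: 10001

10001


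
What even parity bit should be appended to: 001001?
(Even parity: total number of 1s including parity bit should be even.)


Number of 1s in data: 2
Parity bit: 0

0


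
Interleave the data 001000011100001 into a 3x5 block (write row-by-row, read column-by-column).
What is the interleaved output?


Matrix:
  00100
  00111
  00001
Read columns: 000000110010011

000000110010011


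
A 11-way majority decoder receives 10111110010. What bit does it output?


Ones: 7 out of 11
Threshold: 6

1 (7/11 voted 1)


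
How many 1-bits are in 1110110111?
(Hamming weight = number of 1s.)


Counting 1s in 1110110111

8


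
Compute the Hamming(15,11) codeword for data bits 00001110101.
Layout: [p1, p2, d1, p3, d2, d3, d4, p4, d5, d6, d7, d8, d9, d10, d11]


Parity bits: p1=0, p2=1, p3=0, p4=1

010000011110101


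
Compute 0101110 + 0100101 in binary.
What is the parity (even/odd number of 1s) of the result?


0101110 = 46
0100101 = 37
Sum = 83 = 1010011
1s count = 4

even parity (4 ones in 1010011)


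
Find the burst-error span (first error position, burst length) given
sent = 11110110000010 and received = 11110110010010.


XOR: 00000000010000

Burst at position 9, length 1


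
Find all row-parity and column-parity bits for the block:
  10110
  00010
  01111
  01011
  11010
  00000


Row parities: 110110
Column parities: 01010

Row P: 110110, Col P: 01010, Corner: 0


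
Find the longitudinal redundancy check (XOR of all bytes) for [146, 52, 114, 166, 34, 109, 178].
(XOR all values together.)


XOR chain: 146 ^ 52 ^ 114 ^ 166 ^ 34 ^ 109 ^ 178 = 143

143


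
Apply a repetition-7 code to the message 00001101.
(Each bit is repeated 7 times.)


Each bit -> 7 copies

00000000000000000000000000001111111111111100000001111111


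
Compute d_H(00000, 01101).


XOR: 01101
Count of 1s: 3

3


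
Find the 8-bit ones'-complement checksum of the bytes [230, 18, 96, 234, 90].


Sum = 668 mod 256 = 156
Complement = 99

99


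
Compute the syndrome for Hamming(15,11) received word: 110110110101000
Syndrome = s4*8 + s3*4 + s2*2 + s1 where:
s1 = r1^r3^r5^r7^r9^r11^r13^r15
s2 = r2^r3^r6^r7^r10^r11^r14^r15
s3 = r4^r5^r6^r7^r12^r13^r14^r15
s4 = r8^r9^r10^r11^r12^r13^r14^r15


s1=1, s2=1, s3=0, s4=1

Syndrome = 11 (error at position 11)


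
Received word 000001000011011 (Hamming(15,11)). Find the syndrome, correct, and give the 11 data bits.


Syndrome = 0: no error detected

Data: 00100011011 (no errors)


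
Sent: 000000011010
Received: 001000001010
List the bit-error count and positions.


XOR: 001000010000

2 error(s) at position(s): 2, 7


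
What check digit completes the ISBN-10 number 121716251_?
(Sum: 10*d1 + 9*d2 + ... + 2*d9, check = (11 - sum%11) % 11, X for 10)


Weighted sum: 146
146 mod 11 = 3

Check digit: 8


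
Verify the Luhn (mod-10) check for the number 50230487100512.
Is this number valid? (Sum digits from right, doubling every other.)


Luhn sum = 37
37 mod 10 = 7

Invalid (Luhn sum mod 10 = 7)


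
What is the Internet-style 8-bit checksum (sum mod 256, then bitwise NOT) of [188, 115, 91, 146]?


Sum = 540 mod 256 = 28
Complement = 227

227


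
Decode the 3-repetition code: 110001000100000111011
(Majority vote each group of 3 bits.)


Groups: 110, 001, 000, 100, 000, 111, 011
Majority votes: 1000011

1000011


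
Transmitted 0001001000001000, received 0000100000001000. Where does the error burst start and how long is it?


XOR: 0001101000000000

Burst at position 3, length 4


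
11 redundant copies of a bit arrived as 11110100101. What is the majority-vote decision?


Ones: 7 out of 11
Threshold: 6

1 (7/11 voted 1)


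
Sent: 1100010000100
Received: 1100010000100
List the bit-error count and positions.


XOR: 0000000000000

0 errors (received matches sent)


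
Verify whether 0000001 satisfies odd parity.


Number of 1s: 1

Yes, parity is correct (1 ones)


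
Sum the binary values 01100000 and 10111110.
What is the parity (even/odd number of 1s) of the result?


01100000 = 96
10111110 = 190
Sum = 286 = 100011110
1s count = 5

odd parity (5 ones in 100011110)


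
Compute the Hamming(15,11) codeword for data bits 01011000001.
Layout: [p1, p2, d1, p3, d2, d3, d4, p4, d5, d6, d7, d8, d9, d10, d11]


Parity bits: p1=0, p2=0, p3=1, p4=0

000110101000001


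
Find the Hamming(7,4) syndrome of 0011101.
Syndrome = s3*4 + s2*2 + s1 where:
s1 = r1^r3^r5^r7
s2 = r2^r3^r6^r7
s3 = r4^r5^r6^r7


s1=1, s2=0, s3=1

Syndrome = 5 (error at position 5)


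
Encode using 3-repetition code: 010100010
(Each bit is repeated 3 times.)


Each bit -> 3 copies

000111000111000000000111000


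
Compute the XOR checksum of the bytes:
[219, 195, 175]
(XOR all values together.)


XOR chain: 219 ^ 195 ^ 175 = 183

183


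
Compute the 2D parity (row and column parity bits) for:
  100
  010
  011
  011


Row parities: 1100
Column parities: 110

Row P: 1100, Col P: 110, Corner: 0


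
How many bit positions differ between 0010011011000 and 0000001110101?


XOR: 0010010101101
Count of 1s: 6

6


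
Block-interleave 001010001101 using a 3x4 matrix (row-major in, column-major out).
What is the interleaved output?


Matrix:
  0010
  1000
  1101
Read columns: 011001100001

011001100001


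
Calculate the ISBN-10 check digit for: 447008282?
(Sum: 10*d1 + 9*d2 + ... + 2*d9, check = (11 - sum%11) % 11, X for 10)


Weighted sum: 208
208 mod 11 = 10

Check digit: 1


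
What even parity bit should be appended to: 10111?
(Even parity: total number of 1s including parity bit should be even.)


Number of 1s in data: 4
Parity bit: 0

0


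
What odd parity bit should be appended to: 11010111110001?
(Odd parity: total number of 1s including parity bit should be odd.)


Number of 1s in data: 9
Parity bit: 0

0


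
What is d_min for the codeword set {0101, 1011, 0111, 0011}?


Comparing all pairs, minimum distance: 1
Can detect 0 errors, correct 0 errors

1


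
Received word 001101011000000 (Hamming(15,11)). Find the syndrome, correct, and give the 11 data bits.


Syndrome = 0: no error detected

Data: 10101000000 (no errors)


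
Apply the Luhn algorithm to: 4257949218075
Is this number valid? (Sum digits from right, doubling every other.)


Luhn sum = 66
66 mod 10 = 6

Invalid (Luhn sum mod 10 = 6)


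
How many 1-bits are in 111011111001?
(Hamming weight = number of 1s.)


Counting 1s in 111011111001

9


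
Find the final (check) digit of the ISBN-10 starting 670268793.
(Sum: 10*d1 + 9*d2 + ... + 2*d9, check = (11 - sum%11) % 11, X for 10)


Weighted sum: 274
274 mod 11 = 10

Check digit: 1


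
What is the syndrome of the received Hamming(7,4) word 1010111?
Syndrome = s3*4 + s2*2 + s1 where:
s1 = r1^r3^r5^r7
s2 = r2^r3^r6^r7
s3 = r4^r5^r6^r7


s1=0, s2=1, s3=1

Syndrome = 6 (error at position 6)


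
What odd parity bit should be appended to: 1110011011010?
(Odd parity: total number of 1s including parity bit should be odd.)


Number of 1s in data: 8
Parity bit: 1

1


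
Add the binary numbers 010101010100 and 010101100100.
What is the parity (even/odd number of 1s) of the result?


010101010100 = 1364
010101100100 = 1380
Sum = 2744 = 101010111000
1s count = 6

even parity (6 ones in 101010111000)


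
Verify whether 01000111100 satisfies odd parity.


Number of 1s: 5

Yes, parity is correct (5 ones)


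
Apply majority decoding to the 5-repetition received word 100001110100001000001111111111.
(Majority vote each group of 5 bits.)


Groups: 10000, 11101, 00001, 00000, 11111, 11111
Majority votes: 010011

010011


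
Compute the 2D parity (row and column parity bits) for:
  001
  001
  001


Row parities: 111
Column parities: 001

Row P: 111, Col P: 001, Corner: 1


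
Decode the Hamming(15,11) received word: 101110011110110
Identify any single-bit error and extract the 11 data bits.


Syndrome = 0: no error detected

Data: 11001110110 (no errors)


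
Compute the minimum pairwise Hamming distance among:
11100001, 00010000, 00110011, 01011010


Comparing all pairs, minimum distance: 3
Can detect 2 errors, correct 1 errors

3


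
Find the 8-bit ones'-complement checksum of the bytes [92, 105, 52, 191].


Sum = 440 mod 256 = 184
Complement = 71

71


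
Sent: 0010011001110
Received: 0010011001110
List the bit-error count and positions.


XOR: 0000000000000

0 errors (received matches sent)


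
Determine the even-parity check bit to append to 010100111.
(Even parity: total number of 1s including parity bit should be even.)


Number of 1s in data: 5
Parity bit: 1

1


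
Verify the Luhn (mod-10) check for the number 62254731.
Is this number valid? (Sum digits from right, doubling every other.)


Luhn sum = 36
36 mod 10 = 6

Invalid (Luhn sum mod 10 = 6)


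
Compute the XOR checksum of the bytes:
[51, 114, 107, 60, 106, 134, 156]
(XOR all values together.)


XOR chain: 51 ^ 114 ^ 107 ^ 60 ^ 106 ^ 134 ^ 156 = 102

102


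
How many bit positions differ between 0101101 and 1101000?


XOR: 1000101
Count of 1s: 3

3


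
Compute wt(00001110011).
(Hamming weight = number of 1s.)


Counting 1s in 00001110011

5


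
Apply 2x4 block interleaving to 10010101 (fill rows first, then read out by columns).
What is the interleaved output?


Matrix:
  1001
  0101
Read columns: 10010011

10010011


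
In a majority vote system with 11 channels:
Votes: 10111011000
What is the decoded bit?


Ones: 6 out of 11
Threshold: 6

1 (6/11 voted 1)


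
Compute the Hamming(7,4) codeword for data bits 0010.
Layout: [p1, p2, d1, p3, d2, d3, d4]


Parity bits: p1=0, p2=1, p3=1

0101010


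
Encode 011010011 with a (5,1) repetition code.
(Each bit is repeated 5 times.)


Each bit -> 5 copies

000001111111111000001111100000000001111111111


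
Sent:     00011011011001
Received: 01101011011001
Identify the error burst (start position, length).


XOR: 01110000000000

Burst at position 1, length 3


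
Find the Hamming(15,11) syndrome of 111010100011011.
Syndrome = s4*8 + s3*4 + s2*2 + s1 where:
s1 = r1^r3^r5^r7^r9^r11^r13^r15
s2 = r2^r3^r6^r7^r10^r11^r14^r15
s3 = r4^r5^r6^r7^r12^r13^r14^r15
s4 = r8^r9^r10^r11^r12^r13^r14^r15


s1=0, s2=0, s3=1, s4=0

Syndrome = 4 (error at position 4)


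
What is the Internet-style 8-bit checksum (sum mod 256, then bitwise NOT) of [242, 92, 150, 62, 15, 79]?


Sum = 640 mod 256 = 128
Complement = 127

127


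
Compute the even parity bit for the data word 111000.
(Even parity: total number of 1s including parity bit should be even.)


Number of 1s in data: 3
Parity bit: 1

1


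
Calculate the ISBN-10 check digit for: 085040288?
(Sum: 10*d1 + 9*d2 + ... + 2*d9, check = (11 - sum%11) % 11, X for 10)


Weighted sum: 184
184 mod 11 = 8

Check digit: 3


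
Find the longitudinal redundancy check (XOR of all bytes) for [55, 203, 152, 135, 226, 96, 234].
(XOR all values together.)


XOR chain: 55 ^ 203 ^ 152 ^ 135 ^ 226 ^ 96 ^ 234 = 139

139


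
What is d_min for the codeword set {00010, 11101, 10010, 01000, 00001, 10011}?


Comparing all pairs, minimum distance: 1
Can detect 0 errors, correct 0 errors

1


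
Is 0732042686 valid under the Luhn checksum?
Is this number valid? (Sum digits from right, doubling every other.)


Luhn sum = 42
42 mod 10 = 2

Invalid (Luhn sum mod 10 = 2)


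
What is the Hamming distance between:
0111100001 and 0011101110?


XOR: 0100001111
Count of 1s: 5

5


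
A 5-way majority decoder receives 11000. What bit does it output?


Ones: 2 out of 5
Threshold: 3

0 (2/5 voted 1)


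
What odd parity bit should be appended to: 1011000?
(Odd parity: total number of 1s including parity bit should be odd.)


Number of 1s in data: 3
Parity bit: 0

0


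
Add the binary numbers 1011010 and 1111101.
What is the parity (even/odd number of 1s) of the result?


1011010 = 90
1111101 = 125
Sum = 215 = 11010111
1s count = 6

even parity (6 ones in 11010111)


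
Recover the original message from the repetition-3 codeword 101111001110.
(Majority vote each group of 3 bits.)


Groups: 101, 111, 001, 110
Majority votes: 1101

1101


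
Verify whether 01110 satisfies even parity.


Number of 1s: 3

No, parity error (3 ones)


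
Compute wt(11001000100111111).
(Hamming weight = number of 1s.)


Counting 1s in 11001000100111111

10


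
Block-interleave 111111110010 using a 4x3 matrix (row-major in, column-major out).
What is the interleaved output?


Matrix:
  111
  111
  110
  010
Read columns: 111011111100

111011111100


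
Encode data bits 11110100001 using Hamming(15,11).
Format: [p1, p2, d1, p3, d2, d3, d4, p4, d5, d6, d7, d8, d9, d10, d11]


Parity bits: p1=0, p2=1, p3=0, p4=0

011011100100001


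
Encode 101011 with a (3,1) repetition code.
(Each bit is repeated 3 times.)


Each bit -> 3 copies

111000111000111111


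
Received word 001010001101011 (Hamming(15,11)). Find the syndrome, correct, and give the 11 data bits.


Syndrome = 8: error at position 8

Data: 11001101011 (corrected bit 8)


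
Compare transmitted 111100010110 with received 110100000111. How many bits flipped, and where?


XOR: 001000010001

3 error(s) at position(s): 2, 7, 11


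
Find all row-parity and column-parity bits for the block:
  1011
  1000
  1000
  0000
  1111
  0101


Row parities: 111000
Column parities: 0001

Row P: 111000, Col P: 0001, Corner: 1


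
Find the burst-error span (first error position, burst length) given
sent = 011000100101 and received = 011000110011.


XOR: 000000010110

Burst at position 7, length 4


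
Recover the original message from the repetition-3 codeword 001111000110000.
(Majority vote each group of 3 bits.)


Groups: 001, 111, 000, 110, 000
Majority votes: 01010

01010


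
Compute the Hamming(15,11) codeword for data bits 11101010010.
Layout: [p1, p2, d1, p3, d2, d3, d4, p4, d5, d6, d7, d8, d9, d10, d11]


Parity bits: p1=0, p2=0, p3=1, p4=1

001111011010010


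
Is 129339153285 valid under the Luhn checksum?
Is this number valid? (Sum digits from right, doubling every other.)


Luhn sum = 58
58 mod 10 = 8

Invalid (Luhn sum mod 10 = 8)


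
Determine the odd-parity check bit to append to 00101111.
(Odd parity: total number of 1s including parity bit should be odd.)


Number of 1s in data: 5
Parity bit: 0

0


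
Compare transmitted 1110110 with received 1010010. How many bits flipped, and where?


XOR: 0100100

2 error(s) at position(s): 1, 4


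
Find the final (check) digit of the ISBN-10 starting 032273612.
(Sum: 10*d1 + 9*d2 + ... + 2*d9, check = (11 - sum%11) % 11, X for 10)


Weighted sum: 145
145 mod 11 = 2

Check digit: 9


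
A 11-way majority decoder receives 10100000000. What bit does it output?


Ones: 2 out of 11
Threshold: 6

0 (2/11 voted 1)


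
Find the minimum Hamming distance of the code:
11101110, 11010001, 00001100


Comparing all pairs, minimum distance: 4
Can detect 3 errors, correct 1 errors

4


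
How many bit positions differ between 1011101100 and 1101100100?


XOR: 0110001000
Count of 1s: 3

3


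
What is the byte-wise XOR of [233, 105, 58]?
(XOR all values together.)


XOR chain: 233 ^ 105 ^ 58 = 186

186


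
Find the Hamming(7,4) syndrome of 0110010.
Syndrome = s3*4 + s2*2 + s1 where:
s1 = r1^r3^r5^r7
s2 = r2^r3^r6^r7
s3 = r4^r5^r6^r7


s1=1, s2=1, s3=1

Syndrome = 7 (error at position 7)


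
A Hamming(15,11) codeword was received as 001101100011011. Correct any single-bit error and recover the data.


Syndrome = 0: no error detected

Data: 10110011011 (no errors)


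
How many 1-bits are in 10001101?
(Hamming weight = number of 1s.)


Counting 1s in 10001101

4


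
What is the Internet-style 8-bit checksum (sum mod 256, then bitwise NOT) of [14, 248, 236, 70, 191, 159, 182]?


Sum = 1100 mod 256 = 76
Complement = 179

179


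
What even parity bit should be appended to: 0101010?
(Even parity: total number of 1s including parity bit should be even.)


Number of 1s in data: 3
Parity bit: 1

1


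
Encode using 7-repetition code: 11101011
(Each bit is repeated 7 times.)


Each bit -> 7 copies

11111111111111111111100000001111111000000011111111111111


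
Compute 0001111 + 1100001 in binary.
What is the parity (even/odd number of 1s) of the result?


0001111 = 15
1100001 = 97
Sum = 112 = 1110000
1s count = 3

odd parity (3 ones in 1110000)


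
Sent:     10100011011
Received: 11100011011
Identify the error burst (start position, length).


XOR: 01000000000

Burst at position 1, length 1


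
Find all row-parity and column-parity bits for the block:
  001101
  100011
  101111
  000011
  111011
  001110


Row parities: 111011
Column parities: 110111

Row P: 111011, Col P: 110111, Corner: 1


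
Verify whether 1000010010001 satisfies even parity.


Number of 1s: 4

Yes, parity is correct (4 ones)


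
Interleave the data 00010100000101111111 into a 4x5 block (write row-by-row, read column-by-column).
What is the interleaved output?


Matrix:
  00010
  10000
  01011
  11111
Read columns: 01010011000110110011

01010011000110110011


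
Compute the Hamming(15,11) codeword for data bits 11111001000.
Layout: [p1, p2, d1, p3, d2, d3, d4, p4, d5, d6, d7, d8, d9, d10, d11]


Parity bits: p1=0, p2=1, p3=0, p4=0

011011101001000
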